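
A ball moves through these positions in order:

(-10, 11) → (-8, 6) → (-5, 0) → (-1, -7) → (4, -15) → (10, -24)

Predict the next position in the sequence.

(17, -34)

First differences are (+2, -5), (+3, -6), (+4, -7), (+5, -8), (+6, -9); their common second difference is (+1, -1) (constant acceleration).
step 6: (10, -24) + (+7, -10) → (17, -34)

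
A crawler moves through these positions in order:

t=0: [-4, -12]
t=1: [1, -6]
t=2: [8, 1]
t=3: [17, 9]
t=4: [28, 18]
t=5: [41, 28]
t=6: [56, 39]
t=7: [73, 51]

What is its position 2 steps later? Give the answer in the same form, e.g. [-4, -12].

Taking differences between consecutive positions: [+5, +6], [+7, +7], [+9, +8], [+11, +9], [+13, +10], [+15, +11], [+17, +12]. These grow by [+2, +1] each step.
step 8: [73, 51] + [+19, +13] → [92, 64]
step 9: [92, 64] + [+21, +14] → [113, 78]

[113, 78]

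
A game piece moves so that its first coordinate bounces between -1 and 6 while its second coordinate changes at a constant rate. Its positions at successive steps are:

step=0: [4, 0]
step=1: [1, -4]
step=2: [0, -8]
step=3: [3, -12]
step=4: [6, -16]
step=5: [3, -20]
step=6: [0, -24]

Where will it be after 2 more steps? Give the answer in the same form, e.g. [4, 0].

[4, -32]

The first coordinate travels 3 per step and bounces off the walls at -1 and 6.
  step 7: 0 → 1
  step 8: 1 → 4
The second coordinate changes by -4 each step: at step 8 it is -32.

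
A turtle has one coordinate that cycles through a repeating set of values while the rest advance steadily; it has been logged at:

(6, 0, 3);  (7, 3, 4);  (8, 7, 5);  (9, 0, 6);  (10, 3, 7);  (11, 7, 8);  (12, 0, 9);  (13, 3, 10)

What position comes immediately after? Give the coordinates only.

The first coordinate changes by +1 each step, so at step 8 it is 6 + 8·(1) = 14.
The second coordinate repeats the cycle [0, 3, 7] with period 3; step 8 mod 3 = 2, giving 7.
The third coordinate changes by +1 each step, so at step 8 it is 3 + 8·(1) = 11.

(14, 7, 11)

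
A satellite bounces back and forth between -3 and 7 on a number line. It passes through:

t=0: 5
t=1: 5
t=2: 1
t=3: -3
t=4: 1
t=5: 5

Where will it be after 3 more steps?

-3

The value reflects between -3 and 7, moving 4 per step.
  step 6: 5 → 5
  step 7: 5 → 1
  step 8: 1 → -3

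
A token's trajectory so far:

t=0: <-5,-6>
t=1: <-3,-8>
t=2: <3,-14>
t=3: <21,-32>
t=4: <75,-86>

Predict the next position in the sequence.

The jumps are <+2,-2>, <+6,-6>, <+18,-18>, <+54,-54> — a geometric progression with ratio 3.
step 5: <75,-86> + <+162,-162> → <237,-248>

<237,-248>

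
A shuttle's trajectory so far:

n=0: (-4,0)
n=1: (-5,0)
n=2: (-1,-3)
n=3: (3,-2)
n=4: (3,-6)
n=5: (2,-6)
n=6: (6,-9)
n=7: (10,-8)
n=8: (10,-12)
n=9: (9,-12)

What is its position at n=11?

The moves between consecutive positions are (-1,+0), (+4,-3), (+4,+1), (+0,-4), (-1,+0), (+4,-3), (+4,+1), (+0,-4), (-1,+0); they repeat the 4-cycle [(-1,+0), (+4,-3), (+4,+1), (+0,-4)].
step 10: apply (+4,-3) → (13,-15)
step 11: apply (+4,+1) → (17,-14)

(17,-14)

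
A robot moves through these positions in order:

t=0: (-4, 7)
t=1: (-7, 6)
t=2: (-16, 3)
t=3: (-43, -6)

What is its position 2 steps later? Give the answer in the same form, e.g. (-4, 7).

The jumps are (-3, -1), (-9, -3), (-27, -9) — a geometric progression with ratio 3.
step 4: (-43, -6) + (-81, -27) → (-124, -33)
step 5: (-124, -33) + (-243, -81) → (-367, -114)

(-367, -114)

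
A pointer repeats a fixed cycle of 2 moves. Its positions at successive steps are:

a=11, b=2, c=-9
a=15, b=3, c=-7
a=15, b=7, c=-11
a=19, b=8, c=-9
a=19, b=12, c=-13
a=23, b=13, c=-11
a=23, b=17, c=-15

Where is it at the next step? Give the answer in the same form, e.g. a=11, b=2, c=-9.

Differencing gives (+4, +1, +2), (+0, +4, -4), (+4, +1, +2), (+0, +4, -4), (+4, +1, +2), (+0, +4, -4). This is the pattern (+4, +1, +2), (+0, +4, -4) repeated.
step 7: apply (+4, +1, +2) → a=27, b=18, c=-13

a=27, b=18, c=-13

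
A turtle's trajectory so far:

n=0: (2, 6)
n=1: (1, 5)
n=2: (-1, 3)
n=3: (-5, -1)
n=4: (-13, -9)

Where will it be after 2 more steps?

(-61, -57)

Step-to-step displacements: (-1, -1), (-2, -2), (-4, -4), (-8, -8); each is 2× the previous.
step 5: (-13, -9) + (-16, -16) → (-29, -25)
step 6: (-29, -25) + (-32, -32) → (-61, -57)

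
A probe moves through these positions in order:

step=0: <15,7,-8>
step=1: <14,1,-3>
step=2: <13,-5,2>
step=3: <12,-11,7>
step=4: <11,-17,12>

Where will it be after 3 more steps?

The position changes by <-1,-6,+5> every step.
step 5: <11,-17,12> + <-1,-6,+5> → <10,-23,17>
step 6: <10,-23,17> + <-1,-6,+5> → <9,-29,22>
step 7: <9,-29,22> + <-1,-6,+5> → <8,-35,27>

<8,-35,27>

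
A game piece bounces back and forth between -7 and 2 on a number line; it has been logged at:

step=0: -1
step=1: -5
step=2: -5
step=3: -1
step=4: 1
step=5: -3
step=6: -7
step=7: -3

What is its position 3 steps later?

The value travels 4 per step and bounces off the walls at -7 and 2.
  step 8: -3 → 1
  step 9: 1 → -1
  step 10: -1 → -5

-5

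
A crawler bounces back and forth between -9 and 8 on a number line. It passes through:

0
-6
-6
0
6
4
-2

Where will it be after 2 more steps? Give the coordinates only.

The value reflects between -9 and 8, moving 6 per step.
  step 7: -2 → -8
  step 8: -8 → -4

-4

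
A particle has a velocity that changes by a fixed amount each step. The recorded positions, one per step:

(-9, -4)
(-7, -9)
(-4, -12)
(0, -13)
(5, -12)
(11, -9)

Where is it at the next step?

First differences are (+2, -5), (+3, -3), (+4, -1), (+5, +1), (+6, +3); their common second difference is (+1, +2) (constant acceleration).
step 6: (11, -9) + (+7, +5) → (18, -4)

(18, -4)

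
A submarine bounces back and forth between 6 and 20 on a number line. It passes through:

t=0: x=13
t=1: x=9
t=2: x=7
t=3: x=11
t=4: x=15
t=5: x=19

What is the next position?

x=17

The value travels 4 per step and bounces off the walls at 6 and 20.
  step 6: 19 → 17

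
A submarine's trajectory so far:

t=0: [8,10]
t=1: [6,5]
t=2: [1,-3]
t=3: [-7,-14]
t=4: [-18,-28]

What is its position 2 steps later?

[-49,-65]

First differences are [-2,-5], [-5,-8], [-8,-11], [-11,-14]; their common second difference is [-3,-3] (constant acceleration).
step 5: [-18,-28] + [-14,-17] → [-32,-45]
step 6: [-32,-45] + [-17,-20] → [-49,-65]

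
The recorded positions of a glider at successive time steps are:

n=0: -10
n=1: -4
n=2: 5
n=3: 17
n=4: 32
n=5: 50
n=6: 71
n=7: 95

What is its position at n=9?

Successive displacements: +6, +9, +12, +15, +18, +21, +24 — each changes by +3.
step 8: 95 + 27 → 122
step 9: 122 + 30 → 152

152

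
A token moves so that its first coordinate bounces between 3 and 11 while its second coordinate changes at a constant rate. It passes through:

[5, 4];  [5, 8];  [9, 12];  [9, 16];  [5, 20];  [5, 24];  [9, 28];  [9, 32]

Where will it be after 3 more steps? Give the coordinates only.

[9, 44]

The first coordinate travels 4 per step and bounces off the walls at 3 and 11.
  step 8: 9 → 5
  step 9: 5 → 5
  step 10: 5 → 9
The second coordinate changes by +4 each step: at step 10 it is 44.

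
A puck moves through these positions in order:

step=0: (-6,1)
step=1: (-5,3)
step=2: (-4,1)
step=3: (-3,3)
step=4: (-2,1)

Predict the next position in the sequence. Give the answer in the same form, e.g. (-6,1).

First: linear, +1 per step → -1 at step 5.
Second: cycles through 1, 3 every 2 steps. Step 5 lands at position 1 of the cycle → 3.

(-1,3)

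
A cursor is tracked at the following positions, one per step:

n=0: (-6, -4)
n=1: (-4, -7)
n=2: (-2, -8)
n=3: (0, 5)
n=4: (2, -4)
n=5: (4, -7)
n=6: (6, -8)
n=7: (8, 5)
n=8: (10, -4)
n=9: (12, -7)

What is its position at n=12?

First: linear, +2 per step → 18 at step 12.
Second: cycles through -4, -7, -8, 5 every 4 steps. Step 12 lands at position 0 of the cycle → -4.

(18, -4)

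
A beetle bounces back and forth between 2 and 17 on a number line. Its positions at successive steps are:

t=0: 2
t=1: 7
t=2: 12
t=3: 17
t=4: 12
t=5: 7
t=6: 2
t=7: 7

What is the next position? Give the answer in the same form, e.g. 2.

12

The value travels 5 per step and bounces off the walls at 2 and 17.
  step 8: 7 → 12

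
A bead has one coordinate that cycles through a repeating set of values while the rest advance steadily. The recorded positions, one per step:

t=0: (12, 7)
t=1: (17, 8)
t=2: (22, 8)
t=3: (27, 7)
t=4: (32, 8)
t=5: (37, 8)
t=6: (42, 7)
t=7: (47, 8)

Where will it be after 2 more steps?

(57, 7)

The first coordinate changes by +5 each step, so at step 9 it is 12 + 9·(5) = 57.
The second coordinate repeats the cycle [7, 8, 8] with period 3; step 9 mod 3 = 0, giving 7.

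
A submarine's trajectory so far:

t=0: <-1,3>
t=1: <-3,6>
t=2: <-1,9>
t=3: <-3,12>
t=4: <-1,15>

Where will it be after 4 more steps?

The first coordinate repeats the cycle [-1, -3] with period 2; step 8 mod 2 = 0, giving -1.
The second coordinate changes by +3 each step, so at step 8 it is 3 + 8·(3) = 27.

<-1,27>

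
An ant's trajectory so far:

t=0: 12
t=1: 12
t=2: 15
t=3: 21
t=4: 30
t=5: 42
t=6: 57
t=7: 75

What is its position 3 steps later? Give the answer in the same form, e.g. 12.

First differences are +0, +3, +6, +9, +12, +15, +18; their common second difference is +3 (constant acceleration).
step 8: 75 + 21 → 96
step 9: 96 + 24 → 120
step 10: 120 + 27 → 147

147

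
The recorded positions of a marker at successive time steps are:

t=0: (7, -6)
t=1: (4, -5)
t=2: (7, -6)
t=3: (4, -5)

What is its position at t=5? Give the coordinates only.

(4, -5)

Step-to-step displacements: (-3, +1), (+3, -1), (-3, +1); each is -1× the previous.
step 4: (4, -5) + (+3, -1) → (7, -6)
step 5: (7, -6) + (-3, +1) → (4, -5)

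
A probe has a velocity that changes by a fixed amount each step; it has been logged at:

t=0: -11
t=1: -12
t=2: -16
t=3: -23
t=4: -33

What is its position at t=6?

First differences are -1, -4, -7, -10; their common second difference is -3 (constant acceleration).
step 5: -33 − 13 → -46
step 6: -46 − 16 → -62

-62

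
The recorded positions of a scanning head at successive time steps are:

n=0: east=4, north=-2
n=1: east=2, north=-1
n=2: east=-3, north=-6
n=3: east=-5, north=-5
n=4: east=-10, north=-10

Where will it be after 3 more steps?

east=-19, north=-13

Step-to-step displacements: (-2, +1), (-5, -5), (-2, +1), (-5, -5) — a repeating cycle of length 2.
step 5: apply (-2, +1) → east=-12, north=-9
step 6: apply (-5, -5) → east=-17, north=-14
step 7: apply (-2, +1) → east=-19, north=-13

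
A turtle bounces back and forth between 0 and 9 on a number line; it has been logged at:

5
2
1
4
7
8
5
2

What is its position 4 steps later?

8

The value reflects between 0 and 9, moving 3 per step.
  step 8: 2 → 1
  step 9: 1 → 4
  step 10: 4 → 7
  step 11: 7 → 8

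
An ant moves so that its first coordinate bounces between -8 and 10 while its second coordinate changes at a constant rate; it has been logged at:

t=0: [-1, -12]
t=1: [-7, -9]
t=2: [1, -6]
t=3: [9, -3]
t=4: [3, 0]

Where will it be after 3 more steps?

The first coordinate travels 8 per step and bounces off the walls at -8 and 10.
  step 5: 3 → -5
  step 6: -5 → -3
  step 7: -3 → 5
The second coordinate changes by +3 each step: at step 7 it is 9.

[5, 9]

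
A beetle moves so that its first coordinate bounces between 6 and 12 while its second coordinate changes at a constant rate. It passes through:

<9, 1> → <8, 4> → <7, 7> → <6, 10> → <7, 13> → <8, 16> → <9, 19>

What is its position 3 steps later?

The first coordinate travels 1 per step and bounces off the walls at 6 and 12.
  step 7: 9 → 10
  step 8: 10 → 11
  step 9: 11 → 12
The second coordinate changes by +3 each step: at step 9 it is 28.

<12, 28>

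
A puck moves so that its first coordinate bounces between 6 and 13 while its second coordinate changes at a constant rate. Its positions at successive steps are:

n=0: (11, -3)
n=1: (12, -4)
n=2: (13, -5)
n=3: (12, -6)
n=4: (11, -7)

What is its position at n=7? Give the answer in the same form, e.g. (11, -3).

The first coordinate reflects between 6 and 13, moving 1 per step.
  step 5: 11 → 10
  step 6: 10 → 9
  step 7: 9 → 8
The second coordinate changes by -1 each step: at step 7 it is -10.

(8, -10)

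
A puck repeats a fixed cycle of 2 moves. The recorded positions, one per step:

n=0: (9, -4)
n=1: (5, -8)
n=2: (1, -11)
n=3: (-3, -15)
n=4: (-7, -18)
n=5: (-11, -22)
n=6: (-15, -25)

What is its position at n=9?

Step-to-step displacements: (-4, -4), (-4, -3), (-4, -4), (-4, -3), (-4, -4), (-4, -3) — a repeating cycle of length 2.
step 7: apply (-4, -4) → (-19, -29)
step 8: apply (-4, -3) → (-23, -32)
step 9: apply (-4, -4) → (-27, -36)

(-27, -36)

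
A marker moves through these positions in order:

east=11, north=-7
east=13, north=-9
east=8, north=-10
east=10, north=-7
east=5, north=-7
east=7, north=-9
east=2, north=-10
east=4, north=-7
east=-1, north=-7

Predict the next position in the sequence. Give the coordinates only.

east=1, north=-9

Step-to-step displacements: (+2, -2), (-5, -1), (+2, +3), (-5, +0), (+2, -2), (-5, -1), (+2, +3), (-5, +0) — a repeating cycle of length 4.
step 9: apply (+2, -2) → east=1, north=-9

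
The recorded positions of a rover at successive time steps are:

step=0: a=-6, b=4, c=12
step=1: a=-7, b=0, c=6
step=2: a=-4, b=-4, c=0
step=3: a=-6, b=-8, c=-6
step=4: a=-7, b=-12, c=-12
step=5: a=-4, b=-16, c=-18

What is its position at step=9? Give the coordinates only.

A: cycles through -6, -7, -4 every 3 steps. Step 9 lands at position 0 of the cycle → -6.
B: linear, -4 per step → -32 at step 9.
C: linear, -6 per step → -42 at step 9.

a=-6, b=-32, c=-42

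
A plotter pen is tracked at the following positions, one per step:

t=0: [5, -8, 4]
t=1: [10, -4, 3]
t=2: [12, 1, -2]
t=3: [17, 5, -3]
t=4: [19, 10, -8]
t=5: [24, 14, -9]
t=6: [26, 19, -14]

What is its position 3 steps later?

The moves between consecutive positions are [+5, +4, -1], [+2, +5, -5], [+5, +4, -1], [+2, +5, -5], [+5, +4, -1], [+2, +5, -5]; they repeat the 2-cycle [[+5, +4, -1], [+2, +5, -5]].
step 7: apply [+5, +4, -1] → [31, 23, -15]
step 8: apply [+2, +5, -5] → [33, 28, -20]
step 9: apply [+5, +4, -1] → [38, 32, -21]

[38, 32, -21]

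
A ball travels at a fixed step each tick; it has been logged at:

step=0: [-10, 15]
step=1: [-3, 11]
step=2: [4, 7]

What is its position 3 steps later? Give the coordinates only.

Constant displacement of [+7, -4] per step.
step 3: [4, 7] + [+7, -4] → [11, 3]
step 4: [11, 3] + [+7, -4] → [18, -1]
step 5: [18, -1] + [+7, -4] → [25, -5]

[25, -5]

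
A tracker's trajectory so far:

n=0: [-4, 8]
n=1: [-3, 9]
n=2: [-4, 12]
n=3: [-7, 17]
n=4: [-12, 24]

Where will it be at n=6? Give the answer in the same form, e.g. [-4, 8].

Successive displacements: [+1, +1], [-1, +3], [-3, +5], [-5, +7] — each changes by [-2, +2].
step 5: [-12, 24] + [-7, +9] → [-19, 33]
step 6: [-19, 33] + [-9, +11] → [-28, 44]

[-28, 44]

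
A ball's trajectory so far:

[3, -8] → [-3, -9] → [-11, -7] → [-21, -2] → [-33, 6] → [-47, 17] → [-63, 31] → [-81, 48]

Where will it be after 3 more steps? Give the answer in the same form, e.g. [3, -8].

Taking differences between consecutive positions: [-6, -1], [-8, +2], [-10, +5], [-12, +8], [-14, +11], [-16, +14], [-18, +17]. These grow by [-2, +3] each step.
step 8: [-81, 48] + [-20, +20] → [-101, 68]
step 9: [-101, 68] + [-22, +23] → [-123, 91]
step 10: [-123, 91] + [-24, +26] → [-147, 117]

[-147, 117]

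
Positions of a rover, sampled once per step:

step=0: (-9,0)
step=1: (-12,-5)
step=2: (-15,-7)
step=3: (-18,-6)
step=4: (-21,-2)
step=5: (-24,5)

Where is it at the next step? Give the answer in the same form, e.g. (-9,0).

(-27,15)

Taking differences between consecutive positions: (-3,-5), (-3,-2), (-3,+1), (-3,+4), (-3,+7). These grow by (+0,+3) each step.
step 6: (-24,5) + (-3,+10) → (-27,15)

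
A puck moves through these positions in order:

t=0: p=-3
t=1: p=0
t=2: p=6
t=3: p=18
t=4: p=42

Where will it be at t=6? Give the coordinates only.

p=186

The jumps are +3, +6, +12, +24 — a geometric progression with ratio 2.
step 5: 42 + 48 → p=90
step 6: 90 + 96 → p=186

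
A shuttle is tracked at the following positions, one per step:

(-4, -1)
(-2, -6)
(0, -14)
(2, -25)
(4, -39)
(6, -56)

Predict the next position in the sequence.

(8, -76)

Successive displacements: (+2, -5), (+2, -8), (+2, -11), (+2, -14), (+2, -17) — each changes by (+0, -3).
step 6: (6, -56) + (+2, -20) → (8, -76)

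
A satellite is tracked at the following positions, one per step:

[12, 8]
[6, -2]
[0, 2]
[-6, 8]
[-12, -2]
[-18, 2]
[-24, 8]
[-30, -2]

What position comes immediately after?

The first coordinate changes by -6 each step, so at step 8 it is 12 + 8·(-6) = -36.
The second coordinate repeats the cycle [8, -2, 2] with period 3; step 8 mod 3 = 2, giving 2.

[-36, 2]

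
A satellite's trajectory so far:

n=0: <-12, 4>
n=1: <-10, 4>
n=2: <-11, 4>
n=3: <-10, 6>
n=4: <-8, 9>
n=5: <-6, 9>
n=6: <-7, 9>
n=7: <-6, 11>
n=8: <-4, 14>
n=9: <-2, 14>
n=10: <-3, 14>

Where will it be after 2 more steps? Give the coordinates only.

Differencing gives <+2, +0>, <-1, +0>, <+1, +2>, <+2, +3>, <+2, +0>, <-1, +0>, <+1, +2>, <+2, +3>, <+2, +0>, <-1, +0>. This is the pattern <+2, +0>, <-1, +0>, <+1, +2>, <+2, +3> repeated.
step 11: apply <+1, +2> → <-2, 16>
step 12: apply <+2, +3> → <0, 19>

<0, 19>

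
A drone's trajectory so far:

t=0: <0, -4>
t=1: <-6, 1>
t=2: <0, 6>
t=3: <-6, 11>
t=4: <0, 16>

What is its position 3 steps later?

First: cycles through 0, -6 every 2 steps. Step 7 lands at position 1 of the cycle → -6.
Second: linear, +5 per step → 31 at step 7.

<-6, 31>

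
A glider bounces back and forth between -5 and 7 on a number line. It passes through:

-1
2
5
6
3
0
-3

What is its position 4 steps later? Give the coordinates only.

The value reflects between -5 and 7, moving 3 per step.
  step 7: -3 → -4
  step 8: -4 → -1
  step 9: -1 → 2
  step 10: 2 → 5

5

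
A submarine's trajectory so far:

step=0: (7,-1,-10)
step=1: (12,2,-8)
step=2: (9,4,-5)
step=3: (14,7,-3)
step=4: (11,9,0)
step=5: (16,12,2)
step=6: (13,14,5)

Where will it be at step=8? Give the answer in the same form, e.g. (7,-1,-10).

(15,19,10)

Differencing gives (+5,+3,+2), (-3,+2,+3), (+5,+3,+2), (-3,+2,+3), (+5,+3,+2), (-3,+2,+3). This is the pattern (+5,+3,+2), (-3,+2,+3) repeated.
step 7: apply (+5,+3,+2) → (18,17,7)
step 8: apply (-3,+2,+3) → (15,19,10)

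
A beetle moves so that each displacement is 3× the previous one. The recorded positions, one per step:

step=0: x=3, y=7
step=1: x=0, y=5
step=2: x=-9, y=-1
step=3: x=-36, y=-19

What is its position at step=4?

x=-117, y=-73

Consecutive displacements (-3, -2), (-9, -6), (-27, -18) scale by a factor of 3 each step.
step 4: x=-36, y=-19 + (-81, -54) → x=-117, y=-73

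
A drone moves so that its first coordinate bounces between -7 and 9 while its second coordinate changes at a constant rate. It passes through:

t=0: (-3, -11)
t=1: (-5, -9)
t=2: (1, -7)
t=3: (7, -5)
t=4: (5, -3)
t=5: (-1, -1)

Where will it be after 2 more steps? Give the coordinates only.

(-1, 3)

The first coordinate reflects between -7 and 9, moving 6 per step.
  step 6: -1 → -7
  step 7: -7 → -1
The second coordinate changes by +2 each step: at step 7 it is 3.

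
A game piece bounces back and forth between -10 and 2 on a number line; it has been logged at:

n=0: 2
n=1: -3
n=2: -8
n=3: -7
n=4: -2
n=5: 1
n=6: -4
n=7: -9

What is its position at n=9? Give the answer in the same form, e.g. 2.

-1

The value travels 5 per step and bounces off the walls at -10 and 2.
  step 8: -9 → -6
  step 9: -6 → -1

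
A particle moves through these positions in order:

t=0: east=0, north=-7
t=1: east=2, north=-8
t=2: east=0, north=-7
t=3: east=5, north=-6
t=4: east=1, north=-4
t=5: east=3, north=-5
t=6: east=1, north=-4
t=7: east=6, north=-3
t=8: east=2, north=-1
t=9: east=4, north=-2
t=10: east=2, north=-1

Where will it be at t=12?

east=3, north=2

The moves between consecutive positions are (+2, -1), (-2, +1), (+5, +1), (-4, +2), (+2, -1), (-2, +1), (+5, +1), (-4, +2), (+2, -1), (-2, +1); they repeat the 4-cycle [(+2, -1), (-2, +1), (+5, +1), (-4, +2)].
step 11: apply (+5, +1) → east=7, north=0
step 12: apply (-4, +2) → east=3, north=2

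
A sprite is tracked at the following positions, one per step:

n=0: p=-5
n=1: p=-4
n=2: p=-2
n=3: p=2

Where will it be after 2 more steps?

p=26

Consecutive displacements +1, +2, +4 scale by a factor of 2 each step.
step 4: 2 + 8 → p=10
step 5: 10 + 16 → p=26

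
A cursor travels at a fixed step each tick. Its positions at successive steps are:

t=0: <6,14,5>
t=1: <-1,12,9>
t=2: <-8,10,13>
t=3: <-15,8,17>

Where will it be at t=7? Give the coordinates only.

<-43,0,33>

The position changes by <-7,-2,+4> every step.
step 4: <-15,8,17> + <-7,-2,+4> → <-22,6,21>
step 5: <-22,6,21> + <-7,-2,+4> → <-29,4,25>
step 6: <-29,4,25> + <-7,-2,+4> → <-36,2,29>
step 7: <-36,2,29> + <-7,-2,+4> → <-43,0,33>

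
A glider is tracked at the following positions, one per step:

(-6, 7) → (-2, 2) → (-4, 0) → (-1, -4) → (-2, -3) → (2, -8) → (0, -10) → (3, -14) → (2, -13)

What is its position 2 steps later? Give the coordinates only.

(4, -20)

Differencing gives (+4, -5), (-2, -2), (+3, -4), (-1, +1), (+4, -5), (-2, -2), (+3, -4), (-1, +1). This is the pattern (+4, -5), (-2, -2), (+3, -4), (-1, +1) repeated.
step 9: apply (+4, -5) → (6, -18)
step 10: apply (-2, -2) → (4, -20)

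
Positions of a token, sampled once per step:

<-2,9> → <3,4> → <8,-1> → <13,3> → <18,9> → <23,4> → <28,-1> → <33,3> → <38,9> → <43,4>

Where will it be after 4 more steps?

<63,4>

The first coordinate changes by +5 each step, so at step 13 it is -2 + 13·(5) = 63.
The second coordinate repeats the cycle [9, 4, -1, 3] with period 4; step 13 mod 4 = 1, giving 4.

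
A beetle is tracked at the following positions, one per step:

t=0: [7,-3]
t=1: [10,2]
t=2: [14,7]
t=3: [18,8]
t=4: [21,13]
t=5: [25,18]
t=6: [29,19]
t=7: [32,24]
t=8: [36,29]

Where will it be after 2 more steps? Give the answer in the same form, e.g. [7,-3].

[43,35]

Step-to-step displacements: [+3,+5], [+4,+5], [+4,+1], [+3,+5], [+4,+5], [+4,+1], [+3,+5], [+4,+5] — a repeating cycle of length 3.
step 9: apply [+4,+1] → [40,30]
step 10: apply [+3,+5] → [43,35]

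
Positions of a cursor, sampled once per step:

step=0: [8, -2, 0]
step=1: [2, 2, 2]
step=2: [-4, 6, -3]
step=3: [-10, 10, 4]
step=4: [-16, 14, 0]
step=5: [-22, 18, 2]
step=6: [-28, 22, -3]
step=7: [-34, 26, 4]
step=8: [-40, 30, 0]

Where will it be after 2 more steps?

First: linear, -6 per step → -52 at step 10.
Second: linear, +4 per step → 38 at step 10.
Third: cycles through 0, 2, -3, 4 every 4 steps. Step 10 lands at position 2 of the cycle → -3.

[-52, 38, -3]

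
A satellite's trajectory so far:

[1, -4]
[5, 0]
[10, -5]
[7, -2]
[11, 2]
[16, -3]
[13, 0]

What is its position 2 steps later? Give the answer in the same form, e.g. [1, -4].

[22, -1]

Differencing gives [+4, +4], [+5, -5], [-3, +3], [+4, +4], [+5, -5], [-3, +3]. This is the pattern [+4, +4], [+5, -5], [-3, +3] repeated.
step 7: apply [+4, +4] → [17, 4]
step 8: apply [+5, -5] → [22, -1]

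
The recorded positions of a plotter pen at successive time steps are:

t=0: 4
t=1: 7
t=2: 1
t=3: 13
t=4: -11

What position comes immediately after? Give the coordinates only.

Step-to-step displacements: +3, -6, +12, -24; each is -2× the previous.
step 5: -11 + 48 → 37

37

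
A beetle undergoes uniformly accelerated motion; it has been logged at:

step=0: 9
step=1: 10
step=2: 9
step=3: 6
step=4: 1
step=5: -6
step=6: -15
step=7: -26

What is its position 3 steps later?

Taking differences between consecutive positions: +1, -1, -3, -5, -7, -9, -11. These grow by -2 each step.
step 8: -26 − 13 → -39
step 9: -39 − 15 → -54
step 10: -54 − 17 → -71

-71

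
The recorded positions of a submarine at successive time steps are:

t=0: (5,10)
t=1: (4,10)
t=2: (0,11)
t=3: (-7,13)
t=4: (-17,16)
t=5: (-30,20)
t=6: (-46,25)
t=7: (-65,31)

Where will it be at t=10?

Taking differences between consecutive positions: (-1,+0), (-4,+1), (-7,+2), (-10,+3), (-13,+4), (-16,+5), (-19,+6). These grow by (-3,+1) each step.
step 8: (-65,31) + (-22,+7) → (-87,38)
step 9: (-87,38) + (-25,+8) → (-112,46)
step 10: (-112,46) + (-28,+9) → (-140,55)

(-140,55)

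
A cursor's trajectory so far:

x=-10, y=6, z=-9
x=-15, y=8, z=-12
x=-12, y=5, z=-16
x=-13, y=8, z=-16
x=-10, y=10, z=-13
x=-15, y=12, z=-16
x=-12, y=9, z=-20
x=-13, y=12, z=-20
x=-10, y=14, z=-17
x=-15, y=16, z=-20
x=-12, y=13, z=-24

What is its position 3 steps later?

x=-15, y=20, z=-24

Step-to-step displacements: (-5, +2, -3), (+3, -3, -4), (-1, +3, +0), (+3, +2, +3), (-5, +2, -3), (+3, -3, -4), (-1, +3, +0), (+3, +2, +3), (-5, +2, -3), (+3, -3, -4) — a repeating cycle of length 4.
step 11: apply (-1, +3, +0) → x=-13, y=16, z=-24
step 12: apply (+3, +2, +3) → x=-10, y=18, z=-21
step 13: apply (-5, +2, -3) → x=-15, y=20, z=-24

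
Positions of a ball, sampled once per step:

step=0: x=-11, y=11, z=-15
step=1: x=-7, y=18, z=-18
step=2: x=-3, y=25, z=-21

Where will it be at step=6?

x=13, y=53, z=-33

Each step adds (+4,+7,-3) to the position.
step 3: x=-3, y=25, z=-21 + (+4,+7,-3) → x=1, y=32, z=-24
step 4: x=1, y=32, z=-24 + (+4,+7,-3) → x=5, y=39, z=-27
step 5: x=5, y=39, z=-27 + (+4,+7,-3) → x=9, y=46, z=-30
step 6: x=9, y=46, z=-30 + (+4,+7,-3) → x=13, y=53, z=-33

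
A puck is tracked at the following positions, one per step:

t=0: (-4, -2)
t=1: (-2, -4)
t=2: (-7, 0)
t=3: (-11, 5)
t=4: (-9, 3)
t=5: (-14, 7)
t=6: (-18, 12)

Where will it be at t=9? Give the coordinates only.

(-25, 19)

The moves between consecutive positions are (+2, -2), (-5, +4), (-4, +5), (+2, -2), (-5, +4), (-4, +5); they repeat the 3-cycle [(+2, -2), (-5, +4), (-4, +5)].
step 7: apply (+2, -2) → (-16, 10)
step 8: apply (-5, +4) → (-21, 14)
step 9: apply (-4, +5) → (-25, 19)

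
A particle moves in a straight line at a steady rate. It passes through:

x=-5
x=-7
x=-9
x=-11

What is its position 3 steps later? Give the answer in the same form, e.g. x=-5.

Each step adds -2 to the position.
step 4: -11 − 2 → x=-13
step 5: -13 − 2 → x=-15
step 6: -15 − 2 → x=-17

x=-17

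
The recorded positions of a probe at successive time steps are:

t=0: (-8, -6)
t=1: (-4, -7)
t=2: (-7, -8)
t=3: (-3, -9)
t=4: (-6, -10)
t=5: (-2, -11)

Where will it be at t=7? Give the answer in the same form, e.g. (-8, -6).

(-1, -13)

The moves between consecutive positions are (+4, -1), (-3, -1), (+4, -1), (-3, -1), (+4, -1); they repeat the 2-cycle [(+4, -1), (-3, -1)].
step 6: apply (-3, -1) → (-5, -12)
step 7: apply (+4, -1) → (-1, -13)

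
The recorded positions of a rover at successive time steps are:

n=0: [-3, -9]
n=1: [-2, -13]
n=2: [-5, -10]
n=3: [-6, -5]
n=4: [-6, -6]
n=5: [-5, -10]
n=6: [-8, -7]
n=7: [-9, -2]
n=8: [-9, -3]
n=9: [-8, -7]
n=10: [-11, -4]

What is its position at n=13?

[-11, -4]

Differencing gives [+1, -4], [-3, +3], [-1, +5], [+0, -1], [+1, -4], [-3, +3], [-1, +5], [+0, -1], [+1, -4], [-3, +3]. This is the pattern [+1, -4], [-3, +3], [-1, +5], [+0, -1] repeated.
step 11: apply [-1, +5] → [-12, 1]
step 12: apply [+0, -1] → [-12, 0]
step 13: apply [+1, -4] → [-11, -4]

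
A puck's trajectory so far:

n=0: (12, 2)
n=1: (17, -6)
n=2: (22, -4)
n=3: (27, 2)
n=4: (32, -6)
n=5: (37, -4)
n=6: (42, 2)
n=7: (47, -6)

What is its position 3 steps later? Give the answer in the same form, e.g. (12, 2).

(62, -6)

The first coordinate changes by +5 each step, so at step 10 it is 12 + 10·(5) = 62.
The second coordinate repeats the cycle [2, -6, -4] with period 3; step 10 mod 3 = 1, giving -6.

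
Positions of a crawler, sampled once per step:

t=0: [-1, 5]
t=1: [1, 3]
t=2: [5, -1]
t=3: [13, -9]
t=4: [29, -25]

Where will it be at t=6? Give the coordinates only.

[125, -121]

The jumps are [+2, -2], [+4, -4], [+8, -8], [+16, -16] — a geometric progression with ratio 2.
step 5: [29, -25] + [+32, -32] → [61, -57]
step 6: [61, -57] + [+64, -64] → [125, -121]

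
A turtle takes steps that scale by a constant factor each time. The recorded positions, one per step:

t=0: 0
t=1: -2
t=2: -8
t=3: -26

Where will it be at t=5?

-242

Consecutive displacements -2, -6, -18 scale by a factor of 3 each step.
step 4: -26 − 54 → -80
step 5: -80 − 162 → -242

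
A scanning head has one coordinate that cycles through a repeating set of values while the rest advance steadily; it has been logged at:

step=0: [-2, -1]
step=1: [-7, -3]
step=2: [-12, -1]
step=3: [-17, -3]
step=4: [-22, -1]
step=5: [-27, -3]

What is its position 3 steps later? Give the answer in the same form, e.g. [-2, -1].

First: linear, -5 per step → -42 at step 8.
Second: cycles through -1, -3 every 2 steps. Step 8 lands at position 0 of the cycle → -1.

[-42, -1]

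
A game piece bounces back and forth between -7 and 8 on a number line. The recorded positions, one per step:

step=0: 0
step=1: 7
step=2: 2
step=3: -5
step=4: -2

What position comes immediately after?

5

The value reflects between -7 and 8, moving 7 per step.
  step 5: -2 → 5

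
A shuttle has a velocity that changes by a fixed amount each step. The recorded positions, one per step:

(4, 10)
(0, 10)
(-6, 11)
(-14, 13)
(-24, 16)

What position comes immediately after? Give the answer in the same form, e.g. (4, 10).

(-36, 20)

Successive displacements: (-4, +0), (-6, +1), (-8, +2), (-10, +3) — each changes by (-2, +1).
step 5: (-24, 16) + (-12, +4) → (-36, 20)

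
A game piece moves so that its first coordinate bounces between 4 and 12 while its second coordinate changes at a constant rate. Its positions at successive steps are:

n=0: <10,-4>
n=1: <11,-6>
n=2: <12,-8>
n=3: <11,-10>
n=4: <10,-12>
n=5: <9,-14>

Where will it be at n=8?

<6,-20>

The first coordinate reflects between 4 and 12, moving 1 per step.
  step 6: 9 → 8
  step 7: 8 → 7
  step 8: 7 → 6
The second coordinate changes by -2 each step: at step 8 it is -20.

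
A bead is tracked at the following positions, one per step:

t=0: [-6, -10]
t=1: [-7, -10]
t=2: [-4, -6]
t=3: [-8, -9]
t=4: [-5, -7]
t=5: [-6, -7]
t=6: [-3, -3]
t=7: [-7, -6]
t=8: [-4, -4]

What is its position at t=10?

Differencing gives [-1, +0], [+3, +4], [-4, -3], [+3, +2], [-1, +0], [+3, +4], [-4, -3], [+3, +2]. This is the pattern [-1, +0], [+3, +4], [-4, -3], [+3, +2] repeated.
step 9: apply [-1, +0] → [-5, -4]
step 10: apply [+3, +4] → [-2, 0]

[-2, 0]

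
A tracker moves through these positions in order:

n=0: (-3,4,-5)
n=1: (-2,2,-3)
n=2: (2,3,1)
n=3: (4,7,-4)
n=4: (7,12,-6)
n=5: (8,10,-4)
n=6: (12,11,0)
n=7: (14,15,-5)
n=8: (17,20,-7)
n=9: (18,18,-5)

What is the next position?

(22,19,-1)

Differencing gives (+1,-2,+2), (+4,+1,+4), (+2,+4,-5), (+3,+5,-2), (+1,-2,+2), (+4,+1,+4), (+2,+4,-5), (+3,+5,-2), (+1,-2,+2). This is the pattern (+1,-2,+2), (+4,+1,+4), (+2,+4,-5), (+3,+5,-2) repeated.
step 10: apply (+4,+1,+4) → (22,19,-1)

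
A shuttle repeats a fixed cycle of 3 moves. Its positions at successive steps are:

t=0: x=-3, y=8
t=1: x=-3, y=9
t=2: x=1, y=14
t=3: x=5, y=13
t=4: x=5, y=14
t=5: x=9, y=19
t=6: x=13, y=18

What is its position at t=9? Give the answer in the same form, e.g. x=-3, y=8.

x=21, y=23

Differencing gives (+0, +1), (+4, +5), (+4, -1), (+0, +1), (+4, +5), (+4, -1). This is the pattern (+0, +1), (+4, +5), (+4, -1) repeated.
step 7: apply (+0, +1) → x=13, y=19
step 8: apply (+4, +5) → x=17, y=24
step 9: apply (+4, -1) → x=21, y=23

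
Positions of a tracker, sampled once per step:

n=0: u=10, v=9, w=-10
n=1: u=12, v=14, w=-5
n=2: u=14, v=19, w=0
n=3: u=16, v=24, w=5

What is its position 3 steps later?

u=22, v=39, w=20

The position changes by (+2,+5,+5) every step.
step 4: u=16, v=24, w=5 + (+2,+5,+5) → u=18, v=29, w=10
step 5: u=18, v=29, w=10 + (+2,+5,+5) → u=20, v=34, w=15
step 6: u=20, v=34, w=15 + (+2,+5,+5) → u=22, v=39, w=20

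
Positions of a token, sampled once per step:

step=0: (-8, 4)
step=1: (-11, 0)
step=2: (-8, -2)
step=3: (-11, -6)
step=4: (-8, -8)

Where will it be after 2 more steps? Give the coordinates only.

(-8, -14)

Step-to-step displacements: (-3, -4), (+3, -2), (-3, -4), (+3, -2) — a repeating cycle of length 2.
step 5: apply (-3, -4) → (-11, -12)
step 6: apply (+3, -2) → (-8, -14)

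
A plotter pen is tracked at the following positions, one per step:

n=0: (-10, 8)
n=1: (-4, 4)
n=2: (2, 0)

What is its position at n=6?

The position changes by (+6, -4) every step.
step 3: (2, 0) + (+6, -4) → (8, -4)
step 4: (8, -4) + (+6, -4) → (14, -8)
step 5: (14, -8) + (+6, -4) → (20, -12)
step 6: (20, -12) + (+6, -4) → (26, -16)

(26, -16)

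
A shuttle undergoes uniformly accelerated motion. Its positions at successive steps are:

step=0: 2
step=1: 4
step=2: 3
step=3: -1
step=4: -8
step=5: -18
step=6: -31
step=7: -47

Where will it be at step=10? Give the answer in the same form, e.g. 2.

Successive displacements: +2, -1, -4, -7, -10, -13, -16 — each changes by -3.
step 8: -47 − 19 → -66
step 9: -66 − 22 → -88
step 10: -88 − 25 → -113

-113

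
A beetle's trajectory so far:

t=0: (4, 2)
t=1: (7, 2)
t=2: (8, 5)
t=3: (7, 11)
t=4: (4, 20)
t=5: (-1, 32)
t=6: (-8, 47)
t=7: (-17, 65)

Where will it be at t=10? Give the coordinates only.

Taking differences between consecutive positions: (+3, +0), (+1, +3), (-1, +6), (-3, +9), (-5, +12), (-7, +15), (-9, +18). These grow by (-2, +3) each step.
step 8: (-17, 65) + (-11, +21) → (-28, 86)
step 9: (-28, 86) + (-13, +24) → (-41, 110)
step 10: (-41, 110) + (-15, +27) → (-56, 137)

(-56, 137)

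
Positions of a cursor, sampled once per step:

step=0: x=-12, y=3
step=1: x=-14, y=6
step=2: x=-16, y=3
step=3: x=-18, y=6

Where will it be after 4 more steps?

x=-26, y=6

The x coordinate changes by -2 each step, so at step 7 it is -12 + 7·(-2) = -26.
The y coordinate repeats the cycle [3, 6] with period 2; step 7 mod 2 = 1, giving 6.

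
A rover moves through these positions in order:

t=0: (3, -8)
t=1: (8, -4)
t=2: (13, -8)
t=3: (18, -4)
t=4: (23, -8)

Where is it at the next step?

The first coordinate changes by +5 each step, so at step 5 it is 3 + 5·(5) = 28.
The second coordinate repeats the cycle [-8, -4] with period 2; step 5 mod 2 = 1, giving -4.

(28, -4)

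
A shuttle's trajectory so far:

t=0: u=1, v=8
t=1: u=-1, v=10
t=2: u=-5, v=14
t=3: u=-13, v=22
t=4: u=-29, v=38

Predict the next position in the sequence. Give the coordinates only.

u=-61, v=70

The jumps are (-2, +2), (-4, +4), (-8, +8), (-16, +16) — a geometric progression with ratio 2.
step 5: u=-29, v=38 + (-32, +32) → u=-61, v=70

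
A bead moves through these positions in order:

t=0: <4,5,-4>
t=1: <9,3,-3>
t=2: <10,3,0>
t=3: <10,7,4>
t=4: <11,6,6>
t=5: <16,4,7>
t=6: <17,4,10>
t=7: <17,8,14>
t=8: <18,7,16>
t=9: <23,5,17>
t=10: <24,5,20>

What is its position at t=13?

<30,6,27>

Step-to-step displacements: <+5,-2,+1>, <+1,+0,+3>, <+0,+4,+4>, <+1,-1,+2>, <+5,-2,+1>, <+1,+0,+3>, <+0,+4,+4>, <+1,-1,+2>, <+5,-2,+1>, <+1,+0,+3> — a repeating cycle of length 4.
step 11: apply <+0,+4,+4> → <24,9,24>
step 12: apply <+1,-1,+2> → <25,8,26>
step 13: apply <+5,-2,+1> → <30,6,27>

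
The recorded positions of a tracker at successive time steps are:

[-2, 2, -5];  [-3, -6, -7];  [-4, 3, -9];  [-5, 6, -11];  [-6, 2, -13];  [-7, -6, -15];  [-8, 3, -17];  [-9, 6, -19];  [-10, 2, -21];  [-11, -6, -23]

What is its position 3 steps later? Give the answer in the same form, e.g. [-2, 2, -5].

The first coordinate changes by -1 each step, so at step 12 it is -2 + 12·(-1) = -14.
The second coordinate repeats the cycle [2, -6, 3, 6] with period 4; step 12 mod 4 = 0, giving 2.
The third coordinate changes by -2 each step, so at step 12 it is -5 + 12·(-2) = -29.

[-14, 2, -29]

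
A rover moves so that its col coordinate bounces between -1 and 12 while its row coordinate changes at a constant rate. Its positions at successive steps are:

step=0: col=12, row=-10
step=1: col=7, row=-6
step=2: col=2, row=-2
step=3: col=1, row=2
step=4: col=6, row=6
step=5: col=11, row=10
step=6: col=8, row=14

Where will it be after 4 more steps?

col=10, row=30

The col coordinate travels 5 per step and bounces off the walls at -1 and 12.
  step 7: 8 → 3
  step 8: 3 → 0
  step 9: 0 → 5
  step 10: 5 → 10
The row coordinate changes by +4 each step: at step 10 it is 30.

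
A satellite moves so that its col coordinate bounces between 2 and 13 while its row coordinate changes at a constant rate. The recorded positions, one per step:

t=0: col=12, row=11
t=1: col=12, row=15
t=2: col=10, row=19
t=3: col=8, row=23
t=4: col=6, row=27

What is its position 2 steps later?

col=2, row=35

The col coordinate travels 2 per step and bounces off the walls at 2 and 13.
  step 5: 6 → 4
  step 6: 4 → 2
The row coordinate changes by +4 each step: at step 6 it is 35.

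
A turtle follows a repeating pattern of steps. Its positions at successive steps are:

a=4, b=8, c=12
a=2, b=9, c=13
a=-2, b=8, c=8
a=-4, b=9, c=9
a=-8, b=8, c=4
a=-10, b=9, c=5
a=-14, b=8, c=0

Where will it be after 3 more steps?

a=-22, b=9, c=-3

Differencing gives (-2, +1, +1), (-4, -1, -5), (-2, +1, +1), (-4, -1, -5), (-2, +1, +1), (-4, -1, -5). This is the pattern (-2, +1, +1), (-4, -1, -5) repeated.
step 7: apply (-2, +1, +1) → a=-16, b=9, c=1
step 8: apply (-4, -1, -5) → a=-20, b=8, c=-4
step 9: apply (-2, +1, +1) → a=-22, b=9, c=-3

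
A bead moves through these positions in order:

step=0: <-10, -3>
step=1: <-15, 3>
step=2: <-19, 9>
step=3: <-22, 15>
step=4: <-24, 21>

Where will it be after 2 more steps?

<-25, 33>

Successive displacements: <-5, +6>, <-4, +6>, <-3, +6>, <-2, +6> — each changes by <+1, +0>.
step 5: <-24, 21> + <-1, +6> → <-25, 27>
step 6: <-25, 27> + <+0, +6> → <-25, 33>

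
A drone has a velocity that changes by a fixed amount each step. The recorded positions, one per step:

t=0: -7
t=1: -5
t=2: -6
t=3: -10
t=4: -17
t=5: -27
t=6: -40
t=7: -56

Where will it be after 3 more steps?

First differences are +2, -1, -4, -7, -10, -13, -16; their common second difference is -3 (constant acceleration).
step 8: -56 − 19 → -75
step 9: -75 − 22 → -97
step 10: -97 − 25 → -122

-122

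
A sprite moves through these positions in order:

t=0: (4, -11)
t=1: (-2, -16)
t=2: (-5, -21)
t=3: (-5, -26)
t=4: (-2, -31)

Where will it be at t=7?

First differences are (-6, -5), (-3, -5), (+0, -5), (+3, -5); their common second difference is (+3, +0) (constant acceleration).
step 5: (-2, -31) + (+6, -5) → (4, -36)
step 6: (4, -36) + (+9, -5) → (13, -41)
step 7: (13, -41) + (+12, -5) → (25, -46)

(25, -46)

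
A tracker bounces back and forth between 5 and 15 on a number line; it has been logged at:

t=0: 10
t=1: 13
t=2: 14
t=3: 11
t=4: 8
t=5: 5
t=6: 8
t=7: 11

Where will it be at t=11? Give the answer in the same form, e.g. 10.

7

The value reflects between 5 and 15, moving 3 per step.
  step 8: 11 → 14
  step 9: 14 → 13
  step 10: 13 → 10
  step 11: 10 → 7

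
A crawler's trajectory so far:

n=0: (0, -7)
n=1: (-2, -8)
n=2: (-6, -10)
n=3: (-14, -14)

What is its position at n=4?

(-30, -22)

The jumps are (-2, -1), (-4, -2), (-8, -4) — a geometric progression with ratio 2.
step 4: (-14, -14) + (-16, -8) → (-30, -22)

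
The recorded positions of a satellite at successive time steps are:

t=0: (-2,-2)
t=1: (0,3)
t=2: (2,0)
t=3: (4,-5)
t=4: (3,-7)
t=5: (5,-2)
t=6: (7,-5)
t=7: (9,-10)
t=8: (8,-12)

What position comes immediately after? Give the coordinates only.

(10,-7)

Differencing gives (+2,+5), (+2,-3), (+2,-5), (-1,-2), (+2,+5), (+2,-3), (+2,-5), (-1,-2). This is the pattern (+2,+5), (+2,-3), (+2,-5), (-1,-2) repeated.
step 9: apply (+2,+5) → (10,-7)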